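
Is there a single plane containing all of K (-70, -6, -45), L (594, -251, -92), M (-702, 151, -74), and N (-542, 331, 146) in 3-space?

Yes

A normal to the plane through K, L, M is n = KL × KM = (14484, 48960, -50592).
The plane has equation n·P = 969000. For N: n·N = 969000.
Equal, so N lies in the plane and all four are coplanar.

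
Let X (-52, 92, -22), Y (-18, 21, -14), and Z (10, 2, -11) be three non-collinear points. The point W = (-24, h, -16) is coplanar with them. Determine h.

40

A normal to the plane is n = XY × XZ = (-61, 122, 1342).
W lies in the plane iff n · XW = 0.
This gives (122)h + (-4880) = 0, so h = 40.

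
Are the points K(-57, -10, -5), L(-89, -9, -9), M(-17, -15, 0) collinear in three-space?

KL = (-32, 1, -4), KM = (40, -5, 5).
KL × KM = (-15, 0, 120).
The cross product is nonzero, so the points do not lie on one line.

No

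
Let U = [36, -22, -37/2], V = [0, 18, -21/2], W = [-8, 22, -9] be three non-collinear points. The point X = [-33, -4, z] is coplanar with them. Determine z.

The plane through U, V, W has equation 28x − 10y + 176z = -2028.
Substituting X: (176)z + (-884) = -2028, so z = -13/2.

-13/2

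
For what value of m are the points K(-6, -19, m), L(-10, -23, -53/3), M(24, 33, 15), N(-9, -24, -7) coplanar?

-13/3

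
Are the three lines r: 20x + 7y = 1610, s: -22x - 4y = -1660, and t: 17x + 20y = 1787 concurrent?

The three lines meet at one point iff the augmented coefficient matrix [aᵢ bᵢ cᵢ] has rank < 3, i.e. its determinant vanishes.
Here the determinant is -222.
Nonzero, so no common point exists.

No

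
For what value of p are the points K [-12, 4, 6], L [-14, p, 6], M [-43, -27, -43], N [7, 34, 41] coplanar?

9

Coplanarity ⇔ det[KL; KM; KN] = 0.
Expanding, this is linear in p: (154)p + (-1386) = 0.
So p = 9.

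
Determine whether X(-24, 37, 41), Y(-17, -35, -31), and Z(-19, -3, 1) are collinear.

No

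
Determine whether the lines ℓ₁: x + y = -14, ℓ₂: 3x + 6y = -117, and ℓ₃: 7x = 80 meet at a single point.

No

Lines aᵢx + bᵢy = cᵢ with pairwise distinct directions are concurrent exactly when det[aᵢ bᵢ cᵢ] = 0.
Here the determinant is 9.
Nonzero, so no common point exists.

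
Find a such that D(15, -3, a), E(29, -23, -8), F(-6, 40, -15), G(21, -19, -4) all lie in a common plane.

-8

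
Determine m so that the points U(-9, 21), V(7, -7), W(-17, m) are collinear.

35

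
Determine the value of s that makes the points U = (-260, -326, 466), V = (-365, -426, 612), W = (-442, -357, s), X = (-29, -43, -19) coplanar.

349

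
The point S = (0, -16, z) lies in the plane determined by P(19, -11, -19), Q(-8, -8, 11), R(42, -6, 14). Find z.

-53

A normal to the plane is n = PQ × PR = (-51, 1581, -204).
S lies in the plane iff n · PS = 0.
This gives (-204)z + (-10812) = 0, so z = -53.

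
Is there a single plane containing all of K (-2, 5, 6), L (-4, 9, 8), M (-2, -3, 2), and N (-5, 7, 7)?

A normal to the plane through K, L, M is n = KL × KM = (0, -8, 16).
The plane has equation n·P = 56. For N: n·N = 56.
Equal, so N lies in the plane and all four are coplanar.

Yes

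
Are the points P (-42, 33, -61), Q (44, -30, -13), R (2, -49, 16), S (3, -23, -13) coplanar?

No

The four points are coplanar iff the 3×3 determinant with rows PQ, PR, PS is zero.
Rows: (86, -63, 48), (44, -82, 77), (45, -56, 48).
Expanding along the first row: (86)(376) − (-63)(-1353) + (48)(1226) = 5945.
Nonzero ⇒ not coplanar.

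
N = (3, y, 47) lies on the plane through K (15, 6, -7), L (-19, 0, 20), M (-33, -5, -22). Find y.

Coplanarity requires KL · (KM × KN) = 0.
KL = (-34, -6, 27), KM = (-48, -11, -15); the triple product is linear in y with coefficient -1806 and constant term 10836.
Setting it to zero: y = 6.

6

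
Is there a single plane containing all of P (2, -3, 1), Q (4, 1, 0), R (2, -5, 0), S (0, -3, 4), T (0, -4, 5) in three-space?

No

The plane through P, Q, R has normal n = PQ × PR = (-6, 2, -4) and equation n·X = -22.
Checking the remaining points: n·S = -22, n·T = -28.
Since n·T = -28 ≠ -22, T is off the plane and the points are not all coplanar.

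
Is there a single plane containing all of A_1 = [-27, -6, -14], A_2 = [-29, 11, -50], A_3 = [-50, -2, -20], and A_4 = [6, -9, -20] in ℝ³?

A normal to the plane through A_1, A_2, A_3 is n = A_1A_2 × A_1A_3 = (42, 816, 383).
The plane has equation n·P = -11392. For A_4: n·A_4 = -14752.
-14752 ≠ -11392, so A_4 is off the plane.

No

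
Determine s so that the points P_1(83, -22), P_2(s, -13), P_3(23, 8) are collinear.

Collinearity: (P_2 − P_1) must be parallel to (P_3 − P_1) = (-60, 30).
Cross-multiplying the components: (s − 83)·(30) = (9)·(-60).
Solving gives s = 65.

65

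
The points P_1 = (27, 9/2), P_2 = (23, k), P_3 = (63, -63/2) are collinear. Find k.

The three points are collinear iff det[P_1P_2; P_1P_3] = 0.
This determinant is linear in k: (-36)k + (306) = 0, so k = 17/2.

17/2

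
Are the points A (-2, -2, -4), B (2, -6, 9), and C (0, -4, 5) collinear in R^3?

No

AB = (4, -4, 13), AC = (2, -2, 9).
Comparing components 2 and 3: (-4)(9) − (13)(-2) = -10 ≠ 0, so AB and AC are not parallel and the points are not collinear.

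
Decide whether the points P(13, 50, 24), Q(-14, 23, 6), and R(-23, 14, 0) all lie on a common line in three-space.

Yes

PQ = (-27, -27, -18), PR = (-36, -36, -24).
Each component of PR is 4/3 times the corresponding component of PQ, so PR = 4/3·PQ and the points are collinear.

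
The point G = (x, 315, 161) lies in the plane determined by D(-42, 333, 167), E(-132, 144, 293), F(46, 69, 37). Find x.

A normal to the plane is n = DE × DF = (57834, -612, 40392).
G lies in the plane iff n · DG = 0.
This gives (57834)x + (2197692) = 0, so x = -38.

-38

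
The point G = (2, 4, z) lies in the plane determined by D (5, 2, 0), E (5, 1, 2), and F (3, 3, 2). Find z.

2

The plane through D, E, F has equation −4x − 4y − 2z = -28.
Substituting G: (-2)z + (-24) = -28, so z = 2.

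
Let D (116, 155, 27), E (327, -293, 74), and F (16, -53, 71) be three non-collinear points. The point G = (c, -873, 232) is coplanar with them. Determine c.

-267

The plane through D, E, F has equation −9936x − 13984y − 88688z = -5714672.
Substituting G: (-9936)c + (-8367584) = -5714672, so c = -267.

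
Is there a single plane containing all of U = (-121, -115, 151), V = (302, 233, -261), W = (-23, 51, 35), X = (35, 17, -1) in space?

With U as base: UV = (423, 348, -412), UW = (98, 166, -116), UX = (156, 132, -152).
UW × UX = (-9920, -3200, -12960).
UV · (UW × UX) = 29760.
Since 29760 ≠ 0, the four points are not coplanar.

No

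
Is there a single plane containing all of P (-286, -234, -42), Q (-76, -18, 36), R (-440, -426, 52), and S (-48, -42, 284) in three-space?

Yes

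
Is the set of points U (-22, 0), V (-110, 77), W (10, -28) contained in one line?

UV = (-88, 77), UW = (32, -28).
Checking proportionality: UW = -4/11·UV, so the vectors are parallel and the points are collinear.

Yes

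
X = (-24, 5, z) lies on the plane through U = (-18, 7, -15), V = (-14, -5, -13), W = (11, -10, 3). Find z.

-19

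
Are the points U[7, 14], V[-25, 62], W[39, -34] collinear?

Yes

UV = (-32, 48), UW = (32, -48).
Checking proportionality: UW = -1·UV, so the vectors are parallel and the points are collinear.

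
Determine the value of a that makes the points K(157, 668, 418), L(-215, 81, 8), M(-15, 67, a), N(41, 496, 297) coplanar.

Normal to plane KLN: n = (507, 2548, -4108); plane equation n·P = 64519.
Requiring n·M = 64519: (-4108)a + (163111) = 64519.
So a = 24.

24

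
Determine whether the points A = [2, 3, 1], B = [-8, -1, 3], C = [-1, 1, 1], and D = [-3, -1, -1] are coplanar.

No

With A as base: AB = (-10, -4, 2), AC = (-3, -2, 0), AD = (-5, -4, -2).
AC × AD = (4, -6, 2).
AB · (AC × AD) = -12.
Since -12 ≠ 0, the four points are not coplanar.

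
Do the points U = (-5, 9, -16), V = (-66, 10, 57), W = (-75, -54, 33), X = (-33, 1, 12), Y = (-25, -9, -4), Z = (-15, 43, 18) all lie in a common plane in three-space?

No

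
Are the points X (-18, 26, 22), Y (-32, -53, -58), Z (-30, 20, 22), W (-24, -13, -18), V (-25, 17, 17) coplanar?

No

The plane through X, Y, Z has normal n = XY × XZ = (-480, 960, -864) and equation n·P = 14592.
Checking the remaining points: n·W = 14592, n·V = 13632.
Since n·V = 13632 ≠ 14592, V is off the plane and the points are not all coplanar.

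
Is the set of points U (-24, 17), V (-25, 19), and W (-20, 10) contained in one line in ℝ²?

No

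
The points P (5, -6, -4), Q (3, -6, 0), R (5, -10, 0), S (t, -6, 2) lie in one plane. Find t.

The points are coplanar iff PQ · (PR × PS) = 0.
Expanding, this is linear in t: (16)t + (-32) = 0.
So t = 2.

2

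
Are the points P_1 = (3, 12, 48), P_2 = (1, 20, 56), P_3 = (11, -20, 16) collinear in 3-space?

P_1P_2 = (-2, 8, 8), P_1P_3 = (8, -32, -32).
Each component of P_1P_3 is -4 times the corresponding component of P_1P_2, so P_1P_3 = -4·P_1P_2 and the points are collinear.

Yes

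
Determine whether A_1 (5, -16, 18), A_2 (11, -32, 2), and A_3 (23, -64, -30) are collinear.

Yes

A_1A_2 = (6, -16, -16), A_1A_3 = (18, -48, -48).
A_1A_2 × A_1A_3 = (0, 0, 0).
The cross product vanishes, so the three points are collinear.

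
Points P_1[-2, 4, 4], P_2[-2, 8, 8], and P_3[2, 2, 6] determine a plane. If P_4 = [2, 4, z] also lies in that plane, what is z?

8

The plane through P_1, P_2, P_3 has equation 16x + 16y − 16z = -32.
Substituting P_4: (-16)z + (96) = -32, so z = 8.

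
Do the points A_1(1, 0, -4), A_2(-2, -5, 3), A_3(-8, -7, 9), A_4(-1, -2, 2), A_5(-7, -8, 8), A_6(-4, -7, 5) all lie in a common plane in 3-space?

No

The plane through A_1, A_2, A_3 has normal n = A_1A_2 × A_1A_3 = (-16, -24, -24) and equation n·P = 80.
Checking the remaining points: n·A_4 = 16, n·A_5 = 112, n·A_6 = 112.
Since n·A_4 = 16 ≠ 80, A_4 is off the plane and the points are not all coplanar.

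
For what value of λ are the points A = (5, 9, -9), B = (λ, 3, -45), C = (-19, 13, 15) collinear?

41

Direction AC = (-24, 4, 24). From the y-coordinate of B, the parameter along the line is τ = (3 − 9)/4 = -3/2.
Then λ = 5 + (-3/2)·(-24) = 41.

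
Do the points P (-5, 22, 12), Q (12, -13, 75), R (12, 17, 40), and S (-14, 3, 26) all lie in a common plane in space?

A normal to the plane through P, Q, R is n = PQ × PR = (-665, 595, 510).
The plane has equation n·X = 22535. For S: n·S = 24355.
24355 ≠ 22535, so S is off the plane.

No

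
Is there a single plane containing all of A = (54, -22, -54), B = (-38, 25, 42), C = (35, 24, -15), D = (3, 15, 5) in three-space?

A normal to the plane through A, B, C is n = AB × AC = (-2583, 1764, -3339).
The plane has equation n·P = 2016. For D: n·D = 2016.
Equal, so D lies in the plane and all four are coplanar.

Yes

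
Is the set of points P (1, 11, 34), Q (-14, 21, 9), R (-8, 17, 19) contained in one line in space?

Yes

PQ = (-15, 10, -25), PR = (-9, 6, -15).
Each component of PR is 3/5 times the corresponding component of PQ, so PR = 3/5·PQ and the points are collinear.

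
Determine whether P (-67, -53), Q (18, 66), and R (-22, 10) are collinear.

Yes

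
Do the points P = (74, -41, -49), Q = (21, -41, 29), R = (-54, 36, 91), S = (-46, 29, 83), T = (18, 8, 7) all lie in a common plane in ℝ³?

The plane through P, Q, R has normal n = PQ × PR = (-6006, -2564, -4081) and equation n·X = -139351.
Checking the remaining points: n·S = -136803, n·T = -157187.
Since n·S = -136803 ≠ -139351, S is off the plane and the points are not all coplanar.

No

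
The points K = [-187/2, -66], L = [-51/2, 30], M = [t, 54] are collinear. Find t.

The three points are collinear iff det[KL; KM] = 0.
This determinant is linear in t: (-96)t + (-816) = 0, so t = -17/2.

-17/2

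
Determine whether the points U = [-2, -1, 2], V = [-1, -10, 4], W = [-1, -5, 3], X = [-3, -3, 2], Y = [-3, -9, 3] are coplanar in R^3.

No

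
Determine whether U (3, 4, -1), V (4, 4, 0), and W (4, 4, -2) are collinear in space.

UV = (1, 0, 1), UW = (1, 0, -1).
Comparing components 3 and 1: (1)(1) − (1)(-1) = 2 ≠ 0, so UV and UW are not parallel and the points are not collinear.

No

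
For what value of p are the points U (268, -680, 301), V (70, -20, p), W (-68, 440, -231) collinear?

Direction UW = (-336, 1120, -532). From the x-coordinate of V, the parameter along the line is τ = (70 − 268)/(-336) = 33/56.
Then p = 301 + 33/56·(-532) = -25/2.

-25/2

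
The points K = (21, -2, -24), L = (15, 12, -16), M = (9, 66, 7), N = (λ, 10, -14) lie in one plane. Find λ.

9

Normal to plane KLM: n = (-110, 90, -240); plane equation n·P = 3270.
Requiring n·N = 3270: (-110)λ + (4260) = 3270.
So λ = 9.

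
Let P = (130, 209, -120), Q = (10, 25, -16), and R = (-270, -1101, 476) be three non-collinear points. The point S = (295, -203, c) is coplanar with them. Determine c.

-25

The plane through P, Q, R has equation 26576x + 29920y + 83600z = -323840.
Substituting S: (83600)c + (1766160) = -323840, so c = -25.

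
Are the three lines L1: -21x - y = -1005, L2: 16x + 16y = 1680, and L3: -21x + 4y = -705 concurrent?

The three lines meet at one point iff the augmented coefficient matrix [aᵢ bᵢ cᵢ] has rank < 3, i.e. its determinant vanishes.
Here the determinant is 0.
It vanishes, so the lines are concurrent at (45, 60).

Yes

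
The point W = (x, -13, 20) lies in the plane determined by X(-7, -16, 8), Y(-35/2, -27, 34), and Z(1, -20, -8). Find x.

Coplanarity requires XY · (XZ × XW) = 0.
XY = (-21/2, -11, 26), XZ = (8, -4, -16); the triple product is linear in x with coefficient 280 and constant term 3640.
Setting it to zero: x = -13.

-13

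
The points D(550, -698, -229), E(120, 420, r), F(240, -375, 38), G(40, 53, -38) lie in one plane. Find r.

-616

Normal to plane DFG: n = (-138824, -76960, -68080); plane equation n·P = -7044800.
Requiring n·E = -7044800: (-68080)r + (-48982080) = -7044800.
So r = -616.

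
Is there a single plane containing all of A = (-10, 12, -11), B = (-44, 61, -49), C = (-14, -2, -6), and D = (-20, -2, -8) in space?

No

A normal to the plane through A, B, C is n = AB × AC = (-287, 322, 672).
The plane has equation n·P = -658. For D: n·D = -280.
-280 ≠ -658, so D is off the plane.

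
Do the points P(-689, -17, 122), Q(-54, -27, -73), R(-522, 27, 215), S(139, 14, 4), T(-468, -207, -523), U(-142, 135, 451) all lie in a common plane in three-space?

Yes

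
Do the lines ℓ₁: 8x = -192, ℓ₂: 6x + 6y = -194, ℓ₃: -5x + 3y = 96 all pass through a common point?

No

Lines aᵢx + bᵢy = cᵢ with pairwise distinct directions are concurrent exactly when det[aᵢ bᵢ cᵢ] = 0.
Here the determinant is 48.
Nonzero, so no common point exists.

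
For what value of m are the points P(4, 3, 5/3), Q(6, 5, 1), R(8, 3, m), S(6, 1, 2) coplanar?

The points are coplanar iff PQ · (PR × PS) = 0.
Expanding, this is linear in m: (8)m + (-32/3) = 0.
So m = 4/3.

4/3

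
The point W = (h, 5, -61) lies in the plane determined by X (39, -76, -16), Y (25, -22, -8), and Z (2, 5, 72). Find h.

Coplanarity requires XY · (XZ × XW) = 0.
XY = (-14, 54, 8), XZ = (-37, 81, 88); the triple product is linear in h with coefficient 4104 and constant term -123120.
Setting it to zero: h = 30.

30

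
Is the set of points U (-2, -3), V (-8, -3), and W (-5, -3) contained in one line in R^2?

UV = (-6, 0), UW = (-3, 0).
Checking proportionality: UW = 1/2·UV, so the vectors are parallel and the points are collinear.

Yes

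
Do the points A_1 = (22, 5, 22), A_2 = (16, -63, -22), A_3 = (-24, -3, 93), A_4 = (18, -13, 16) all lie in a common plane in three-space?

A normal to the plane through A_1, A_2, A_3 is n = A_1A_2 × A_1A_3 = (-5180, 2450, -3080).
The plane has equation n·P = -169470. For A_4: n·A_4 = -174370.
-174370 ≠ -169470, so A_4 is off the plane.

No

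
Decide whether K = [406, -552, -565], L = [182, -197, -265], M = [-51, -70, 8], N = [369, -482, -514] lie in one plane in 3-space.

With K as base: KL = (-224, 355, 300), KM = (-457, 482, 573), KN = (-37, 70, 51).
KM × KN = (-15528, 2106, -14156).
KL · (KM × KN) = -20898.
Since -20898 ≠ 0, the four points are not coplanar.

No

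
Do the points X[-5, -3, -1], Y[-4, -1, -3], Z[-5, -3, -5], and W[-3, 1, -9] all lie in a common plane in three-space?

A normal to the plane through X, Y, Z is n = XY × XZ = (-8, 4, 0).
The plane has equation n·P = 28. For W: n·W = 28.
Equal, so W lies in the plane and all four are coplanar.

Yes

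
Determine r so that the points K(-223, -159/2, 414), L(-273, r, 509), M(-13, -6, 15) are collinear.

Collinearity requires KL × KM = 0; each component is linear in r.
The x-component gives (-399)r + (-38703) = 0, so r = -97.
The remaining components then also vanish.

-97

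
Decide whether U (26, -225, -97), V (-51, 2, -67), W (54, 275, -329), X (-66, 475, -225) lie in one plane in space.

With U as base: UV = (-77, 227, 30), UW = (28, 500, -232), UX = (-92, 700, -128).
UW × UX = (98400, 24928, 65600).
UV · (UW × UX) = 49856.
Since 49856 ≠ 0, the four points are not coplanar.

No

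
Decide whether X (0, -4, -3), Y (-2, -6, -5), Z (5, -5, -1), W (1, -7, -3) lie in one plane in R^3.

The four points are coplanar iff the 3×3 determinant with rows XY, XZ, XW is zero.
Rows: (-2, -2, -2), (5, -1, 2), (1, -3, 0).
Expanding along the first row: (-2)(6) − (-2)(-2) + (-2)(-14) = 12.
Nonzero ⇒ not coplanar.

No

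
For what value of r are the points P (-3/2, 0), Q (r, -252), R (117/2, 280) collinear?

-111/2

Collinearity: (Q − P) must be parallel to (R − P) = (60, 280).
Cross-multiplying the components: (r − (-3/2))·(280) = (-252)·(60).
Solving gives r = -111/2.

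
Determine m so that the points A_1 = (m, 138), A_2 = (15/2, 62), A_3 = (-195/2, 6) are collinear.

150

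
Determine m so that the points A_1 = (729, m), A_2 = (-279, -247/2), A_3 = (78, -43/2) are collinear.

329/2

The three points are collinear iff det[A_1A_2; A_1A_3] = 0.
This determinant is linear in m: (357)m + (-117453/2) = 0, so m = 329/2.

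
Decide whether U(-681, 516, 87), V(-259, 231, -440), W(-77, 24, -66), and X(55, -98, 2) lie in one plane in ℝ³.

With U as base: UV = (422, -285, -527), UW = (604, -492, -153), UX = (736, -614, -85).
UW × UX = (-52122, -61268, -8744).
UV · (UW × UX) = 73984.
Since 73984 ≠ 0, the four points are not coplanar.

No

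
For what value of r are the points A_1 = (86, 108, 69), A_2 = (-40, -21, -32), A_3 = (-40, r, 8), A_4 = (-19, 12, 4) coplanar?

3

Normal to plane A_1A_2A_4: n = (-1311, 2415, -1449); plane equation n·P = 48093.
Requiring n·A_3 = 48093: (2415)r + (40848) = 48093.
So r = 3.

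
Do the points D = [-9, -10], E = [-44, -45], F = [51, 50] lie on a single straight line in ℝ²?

DE = (-35, -35), DF = (60, 60).
Twice the signed area of △DEF is (-35)(60) − (-35)(60) = 0.
The triangle is degenerate (zero area), so the points are collinear.

Yes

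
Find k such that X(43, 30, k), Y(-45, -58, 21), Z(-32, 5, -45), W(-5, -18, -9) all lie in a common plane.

-45

The points are coplanar iff XY · (XZ × XW) = 0.
Expanding, this is linear in k: (2000)k + (90000) = 0.
So k = -45.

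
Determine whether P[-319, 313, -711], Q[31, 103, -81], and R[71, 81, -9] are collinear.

No

PQ = (350, -210, 630), PR = (390, -232, 702).
Comparing components 2 and 3: (-210)(702) − (630)(-232) = -1260 ≠ 0, so PQ and PR are not parallel and the points are not collinear.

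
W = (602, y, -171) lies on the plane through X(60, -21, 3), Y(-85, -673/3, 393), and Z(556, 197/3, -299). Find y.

The plane through X, Y, Z has equation (82820/3)x + 149650y + (264860/3)z = -1221390.
Substituting W: (149650)y + (4566580/3) = -1221390, so y = -55/3.

-55/3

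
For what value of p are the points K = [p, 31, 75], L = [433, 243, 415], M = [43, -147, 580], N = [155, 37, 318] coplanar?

53

The points are coplanar iff KL · (KM × KN) = 0.
Expanding, this is linear in p: (-71820)p + (3806460) = 0.
So p = 53.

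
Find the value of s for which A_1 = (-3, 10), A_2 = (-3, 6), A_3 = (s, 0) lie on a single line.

-3

Collinearity: (A_3 − A_1) must be parallel to (A_2 − A_1) = (0, -4).
Cross-multiplying the components: (s − (-3))·(-4) = (-10)·(0).
Solving gives s = -3.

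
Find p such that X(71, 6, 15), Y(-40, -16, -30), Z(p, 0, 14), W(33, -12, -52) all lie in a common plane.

21

The points are coplanar iff XY · (XZ × XW) = 0.
Expanding, this is linear in p: (-664)p + (13944) = 0.
So p = 21.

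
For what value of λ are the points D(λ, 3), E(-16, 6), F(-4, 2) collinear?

Collinearity: (D − E) must be parallel to (F − E) = (12, -4).
Cross-multiplying the components: (λ − (-16))·(-4) = (-3)·(12).
Solving gives λ = -7.

-7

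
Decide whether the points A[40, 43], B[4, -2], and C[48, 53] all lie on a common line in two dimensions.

Yes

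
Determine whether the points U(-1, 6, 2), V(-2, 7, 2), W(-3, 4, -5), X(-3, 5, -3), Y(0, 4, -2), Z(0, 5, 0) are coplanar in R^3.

The plane through U, V, W has normal n = UV × UW = (-7, -7, 4) and equation n·P = -27.
Checking the remaining points: n·X = -26, n·Y = -36, n·Z = -35.
Since n·X = -26 ≠ -27, X is off the plane and the points are not all coplanar.

No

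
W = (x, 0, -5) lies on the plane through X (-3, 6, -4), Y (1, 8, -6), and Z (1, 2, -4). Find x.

The plane through X, Y, Z has equation −8x − 8y − 24z = 72.
Substituting W: (-8)x + (120) = 72, so x = 6.

6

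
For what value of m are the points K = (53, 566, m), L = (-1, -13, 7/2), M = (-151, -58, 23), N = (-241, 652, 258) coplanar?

167

Coplanarity ⇔ det[KL; KM; KN] = 0.
Expanding, this is linear in m: (110550)m + (-18461850) = 0.
So m = 167.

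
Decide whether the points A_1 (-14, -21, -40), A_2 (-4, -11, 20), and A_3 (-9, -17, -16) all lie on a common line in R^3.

A_1A_2 = (10, 10, 60), A_1A_3 = (5, 4, 24).
Comparing components 3 and 1: (60)(5) − (10)(24) = 60 ≠ 0, so A_1A_2 and A_1A_3 are not parallel and the points are not collinear.

No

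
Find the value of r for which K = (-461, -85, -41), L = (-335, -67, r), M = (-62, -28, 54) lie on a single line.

-11

Collinearity requires KL × KM = 0; each component is linear in r.
The x-component gives (-57)r + (-627) = 0, so r = -11.
The remaining components then also vanish.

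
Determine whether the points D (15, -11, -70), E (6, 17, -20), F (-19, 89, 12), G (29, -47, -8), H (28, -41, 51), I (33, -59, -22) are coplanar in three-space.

Yes

The plane through D, E, F has normal n = DE × DF = (-2704, -962, 52) and equation n·P = -33618.
Checking the remaining points: n·G = -33618, n·H = -33618, n·I = -33618.
All equal -33618, so all 6 points lie in one plane.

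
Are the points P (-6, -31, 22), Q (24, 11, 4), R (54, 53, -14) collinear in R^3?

Yes

PQ = (30, 42, -18), PR = (60, 84, -36).
PQ × PR = (0, 0, 0).
The cross product vanishes, so the three points are collinear.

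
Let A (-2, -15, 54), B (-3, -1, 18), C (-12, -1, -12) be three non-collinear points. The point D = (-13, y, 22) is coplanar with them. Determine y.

-17

The plane through A, B, C has equation −420x + 294y + 126z = 3234.
Substituting D: (294)y + (8232) = 3234, so y = -17.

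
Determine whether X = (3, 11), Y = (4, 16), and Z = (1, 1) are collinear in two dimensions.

XY = (1, 5), XZ = (-2, -10).
Twice the signed area of △XYZ is (1)(-10) − (5)(-2) = 0.
The triangle is degenerate (zero area), so the points are collinear.

Yes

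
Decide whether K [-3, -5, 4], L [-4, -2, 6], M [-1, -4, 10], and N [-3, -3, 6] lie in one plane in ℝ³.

A normal to the plane through K, L, M is n = KL × KM = (16, 10, -7).
The plane has equation n·P = -126. For N: n·N = -120.
-120 ≠ -126, so N is off the plane.

No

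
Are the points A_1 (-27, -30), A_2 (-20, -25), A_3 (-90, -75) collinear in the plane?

Yes

A_1A_2 = (7, 5), A_1A_3 = (-63, -45).
Checking proportionality: A_1A_3 = -9·A_1A_2, so the vectors are parallel and the points are collinear.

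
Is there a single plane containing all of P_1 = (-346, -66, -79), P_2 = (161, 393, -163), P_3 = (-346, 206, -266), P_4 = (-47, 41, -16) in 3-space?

With P_1 as base: P_1P_2 = (507, 459, -84), P_1P_3 = (0, 272, -187), P_1P_4 = (299, 107, 63).
P_1P_3 × P_1P_4 = (37145, -55913, -81328).
P_1P_2 · (P_1P_3 × P_1P_4) = 0.
The scalar triple product vanishes, so the four points are coplanar.

Yes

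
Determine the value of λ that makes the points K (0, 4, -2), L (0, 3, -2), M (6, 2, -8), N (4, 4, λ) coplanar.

The points are coplanar iff KL · (KM × KN) = 0.
Expanding, this is linear in λ: (6)λ + (36) = 0.
So λ = -6.

-6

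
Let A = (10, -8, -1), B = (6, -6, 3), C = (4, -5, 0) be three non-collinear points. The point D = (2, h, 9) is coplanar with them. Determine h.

-4

A normal to the plane is n = AB × AC = (-10, -20, 0).
D lies in the plane iff n · AD = 0.
This gives (-20)h + (-80) = 0, so h = -4.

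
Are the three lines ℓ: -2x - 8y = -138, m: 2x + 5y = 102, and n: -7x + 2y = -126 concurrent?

Intersecting ℓ and m: solving the 2×2 system gives (x, y) = (21, 12).
Substitute into n: (-7)(21) + (2)(12) = -123.
But n requires -126 ≠ -123, so the three lines have no common point.

No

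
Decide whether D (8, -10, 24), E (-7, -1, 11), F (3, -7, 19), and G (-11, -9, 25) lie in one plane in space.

No

The four points are coplanar iff the 3×3 determinant with rows DE, DF, DG is zero.
Rows: (-15, 9, -13), (-5, 3, -5), (-19, 1, 1).
Expanding along the first row: (-15)(8) − (9)(-100) + (-13)(52) = 104.
Nonzero ⇒ not coplanar.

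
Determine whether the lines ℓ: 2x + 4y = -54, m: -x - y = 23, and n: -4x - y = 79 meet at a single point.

The three lines meet at one point iff the augmented coefficient matrix [aᵢ bᵢ cᵢ] has rank < 3, i.e. its determinant vanishes.
Here the determinant is -2.
Nonzero, so no common point exists.

No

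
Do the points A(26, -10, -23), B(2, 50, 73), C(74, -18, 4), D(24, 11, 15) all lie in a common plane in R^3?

No

The four points are coplanar iff the 3×3 determinant with rows AB, AC, AD is zero.
Rows: (-24, 60, 96), (48, -8, 27), (-2, 21, 38).
Expanding along the first row: (-24)(-871) − (60)(1878) + (96)(992) = 3456.
Nonzero ⇒ not coplanar.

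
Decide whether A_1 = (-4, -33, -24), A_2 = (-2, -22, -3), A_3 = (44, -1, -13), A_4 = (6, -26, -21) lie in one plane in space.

Yes

With A_1 as base: A_1A_2 = (2, 11, 21), A_1A_3 = (48, 32, 11), A_1A_4 = (10, 7, 3).
A_1A_3 × A_1A_4 = (19, -34, 16).
A_1A_2 · (A_1A_3 × A_1A_4) = 0.
The scalar triple product vanishes, so the four points are coplanar.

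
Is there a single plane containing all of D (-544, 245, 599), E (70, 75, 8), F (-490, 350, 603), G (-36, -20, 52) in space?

Yes

The four points are coplanar iff the 3×3 determinant with rows DE, DF, DG is zero.
Rows: (614, -170, -591), (54, 105, 4), (508, -265, -547).
Expanding along the first row: (614)(-56375) − (-170)(-31570) + (-591)(-67650) = 0.
Zero determinant ⇒ coplanar.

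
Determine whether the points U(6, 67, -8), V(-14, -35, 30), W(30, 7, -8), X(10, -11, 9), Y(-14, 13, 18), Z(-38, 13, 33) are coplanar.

Yes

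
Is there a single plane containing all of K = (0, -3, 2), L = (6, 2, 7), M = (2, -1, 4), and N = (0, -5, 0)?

Yes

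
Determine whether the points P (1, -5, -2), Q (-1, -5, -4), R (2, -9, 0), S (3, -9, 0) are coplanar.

The four points are coplanar iff the 3×3 determinant with rows PQ, PR, PS is zero.
Rows: (-2, 0, -2), (1, -4, 2), (2, -4, 2).
Expanding along the first row: (-2)(0) − (0)(-2) + (-2)(4) = -8.
Nonzero ⇒ not coplanar.

No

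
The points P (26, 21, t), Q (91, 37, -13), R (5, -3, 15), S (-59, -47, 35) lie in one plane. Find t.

9

Coplanarity ⇔ det[PQ; PR; PS] = 0.
Expanding, this is linear in t: (-1224)t + (11016) = 0.
So t = 9.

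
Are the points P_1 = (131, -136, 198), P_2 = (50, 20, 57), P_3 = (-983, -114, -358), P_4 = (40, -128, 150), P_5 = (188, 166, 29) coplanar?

No

The plane through P_1, P_2, P_3 has normal n = P_1P_2 × P_1P_3 = (-83634, 112038, 172002) and equation n·P = 7863174.
Checking the remaining points: n·P_4 = 8114076, n·P_5 = 7863174.
Since n·P_4 = 8114076 ≠ 7863174, P_4 is off the plane and the points are not all coplanar.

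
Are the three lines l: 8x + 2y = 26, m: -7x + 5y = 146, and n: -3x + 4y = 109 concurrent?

Yes

Intersecting l and m: solving the 2×2 system gives (x, y) = (-3, 25).
Substitute into n: (-3)(-3) + (4)(25) = 109.
This equals 109, so (-3, 25) lies on all three lines and they are concurrent.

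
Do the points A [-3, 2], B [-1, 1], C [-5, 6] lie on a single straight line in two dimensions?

No

AB = (2, -1), AC = (-2, 4).
If collinear, AC would be a scalar multiple of AB. But (2)·(4) ≠ (-1)·(-2) (difference 6), so they are not parallel; the points are not collinear.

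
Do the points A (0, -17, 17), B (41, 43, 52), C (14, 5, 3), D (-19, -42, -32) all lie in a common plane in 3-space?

No

The four points are coplanar iff the 3×3 determinant with rows AB, AC, AD is zero.
Rows: (41, 60, 35), (14, 22, -14), (-19, -25, -49).
Expanding along the first row: (41)(-1428) − (60)(-952) + (35)(68) = 952.
Nonzero ⇒ not coplanar.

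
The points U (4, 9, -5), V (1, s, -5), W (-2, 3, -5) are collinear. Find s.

6

Collinearity requires UV × UW = 0; each component is linear in s.
The z-component gives (6)s + (-36) = 0, so s = 6.
The remaining components then also vanish.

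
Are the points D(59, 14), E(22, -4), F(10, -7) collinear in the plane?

No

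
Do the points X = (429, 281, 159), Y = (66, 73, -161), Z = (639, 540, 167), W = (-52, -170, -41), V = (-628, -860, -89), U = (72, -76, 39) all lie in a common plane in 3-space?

The plane through X, Y, Z has normal n = XY × XZ = (81216, -64296, -50337) and equation n·P = 8770905.
Checking the remaining points: n·W = 8770905, n·V = 8770905, n·U = 8770905.
All equal 8770905, so all 6 points lie in one plane.

Yes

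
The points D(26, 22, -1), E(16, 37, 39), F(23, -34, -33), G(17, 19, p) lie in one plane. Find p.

23

The points are coplanar iff DE · (DF × DG) = 0.
Expanding, this is linear in p: (605)p + (-13915) = 0.
So p = 23.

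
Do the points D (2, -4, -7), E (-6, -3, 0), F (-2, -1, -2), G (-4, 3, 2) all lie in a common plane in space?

Yes

A normal to the plane through D, E, F is n = DE × DF = (-16, 12, -20).
The plane has equation n·P = 60. For G: n·G = 60.
Equal, so G lies in the plane and all four are coplanar.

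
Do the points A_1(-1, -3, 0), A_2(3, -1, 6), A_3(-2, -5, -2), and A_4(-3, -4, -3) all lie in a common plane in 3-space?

With A_1 as base: A_1A_2 = (4, 2, 6), A_1A_3 = (-1, -2, -2), A_1A_4 = (-2, -1, -3).
A_1A_3 × A_1A_4 = (4, 1, -3).
A_1A_2 · (A_1A_3 × A_1A_4) = 0.
The scalar triple product vanishes, so the four points are coplanar.

Yes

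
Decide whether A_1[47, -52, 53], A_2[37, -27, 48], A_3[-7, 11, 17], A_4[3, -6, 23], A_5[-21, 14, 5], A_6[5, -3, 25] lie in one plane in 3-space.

No

The plane through A_1, A_2, A_3 has normal n = A_1A_2 × A_1A_3 = (-585, -90, 720) and equation n·P = 15345.
Checking the remaining points: n·A_4 = 15345, n·A_5 = 14625, n·A_6 = 15345.
Since n·A_5 = 14625 ≠ 15345, A_5 is off the plane and the points are not all coplanar.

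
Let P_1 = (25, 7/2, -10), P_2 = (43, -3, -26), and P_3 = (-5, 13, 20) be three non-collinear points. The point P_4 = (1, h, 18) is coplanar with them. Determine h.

19/2

Coplanarity requires P_1P_2 · (P_1P_3 × P_1P_4) = 0.
P_1P_2 = (18, -13/2, -16), P_1P_3 = (-30, 19/2, 30); the triple product is linear in h with coefficient -60 and constant term 570.
Setting it to zero: h = 19/2.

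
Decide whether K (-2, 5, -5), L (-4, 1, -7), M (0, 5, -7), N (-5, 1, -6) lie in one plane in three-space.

Yes

A normal to the plane through K, L, M is n = KL × KM = (8, -8, 8).
The plane has equation n·P = -96. For N: n·N = -96.
Equal, so N lies in the plane and all four are coplanar.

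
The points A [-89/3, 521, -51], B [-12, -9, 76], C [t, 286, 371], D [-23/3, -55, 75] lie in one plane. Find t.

-107

Normal to plane ABD: n = (6372, 568, 1484); plane equation n·P = 31208.
Requiring n·C = 31208: (6372)t + (713012) = 31208.
So t = -107.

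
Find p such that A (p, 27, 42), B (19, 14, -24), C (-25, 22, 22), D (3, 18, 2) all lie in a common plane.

The points are coplanar iff AB · (AC × AD) = 0.
Expanding, this is linear in p: (-24)p + (-1680) = 0.
So p = -70.

-70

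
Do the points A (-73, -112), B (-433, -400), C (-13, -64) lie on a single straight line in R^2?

Yes

AB = (-360, -288), AC = (60, 48).
det[AB; AC] = (-360)(48) − (-288)(60) = 0.
The determinant is zero, so the points are collinear.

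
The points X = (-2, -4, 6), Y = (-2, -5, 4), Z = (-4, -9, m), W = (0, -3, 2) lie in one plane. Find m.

2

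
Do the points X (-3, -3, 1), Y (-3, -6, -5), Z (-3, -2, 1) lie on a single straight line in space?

No

XY = (0, -3, -6), XZ = (0, 1, 0).
XY × XZ = (6, 0, 0).
The cross product is nonzero, so the points do not lie on one line.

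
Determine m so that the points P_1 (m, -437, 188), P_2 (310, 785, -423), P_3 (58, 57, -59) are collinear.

Collinearity requires P_1P_2 × P_1P_3 = 0; each component is linear in m.
The y-component gives (364)m + (41132) = 0, so m = -113.
The remaining components then also vanish.

-113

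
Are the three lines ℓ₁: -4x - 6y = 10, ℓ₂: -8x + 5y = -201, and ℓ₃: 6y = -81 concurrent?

No

Intersecting ℓ₁ and ℓ₂: solving the 2×2 system gives (x, y) = (17, -13).
Substitute into ℓ₃: (0)(17) + (6)(-13) = -78.
But ℓ₃ requires -81 ≠ -78, so the three lines have no common point.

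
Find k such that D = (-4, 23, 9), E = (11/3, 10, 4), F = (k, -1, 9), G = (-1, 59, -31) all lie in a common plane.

Normal to plane DEG: n = (700, 875/3, 315); plane equation n·P = 20230/3.
Requiring n·F = 20230/3: (700)k + (7630/3) = 20230/3.
So k = 6.

6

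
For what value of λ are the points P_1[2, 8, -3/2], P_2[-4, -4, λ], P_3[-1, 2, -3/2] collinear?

-3/2

Collinearity requires P_1P_2 × P_1P_3 = 0; each component is linear in λ.
The x-component gives (6)λ + (9) = 0, so λ = -3/2.
The remaining components then also vanish.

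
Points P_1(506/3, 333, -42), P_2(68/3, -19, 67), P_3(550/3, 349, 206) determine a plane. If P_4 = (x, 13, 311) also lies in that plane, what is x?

44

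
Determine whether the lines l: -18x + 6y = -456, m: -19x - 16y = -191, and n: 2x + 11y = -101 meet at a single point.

Yes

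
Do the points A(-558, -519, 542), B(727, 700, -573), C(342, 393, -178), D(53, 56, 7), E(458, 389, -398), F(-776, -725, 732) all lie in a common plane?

Yes

The plane through A, B, C has normal n = AB × AC = (139200, -78300, 74820) and equation n·P = 3516540.
Checking the remaining points: n·D = 3516540, n·E = 3516540, n·F = 3516540.
All equal 3516540, so all 6 points lie in one plane.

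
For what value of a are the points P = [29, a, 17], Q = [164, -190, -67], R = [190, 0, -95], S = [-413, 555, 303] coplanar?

35

Coplanarity ⇔ det[PQ; PR; PS] = 0.
Expanding, this is linear in a: (-6536)a + (228760) = 0.
So a = 35.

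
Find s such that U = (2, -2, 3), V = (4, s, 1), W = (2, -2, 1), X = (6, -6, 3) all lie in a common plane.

-4

The points are coplanar iff UV · (UW × UX) = 0.
Expanding, this is linear in s: (-8)s + (-32) = 0.
So s = -4.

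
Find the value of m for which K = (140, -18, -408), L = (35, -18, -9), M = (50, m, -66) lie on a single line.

Collinearity requires KL × KM = 0; each component is linear in m.
The x-component gives (-399)m + (-7182) = 0, so m = -18.
The remaining components then also vanish.

-18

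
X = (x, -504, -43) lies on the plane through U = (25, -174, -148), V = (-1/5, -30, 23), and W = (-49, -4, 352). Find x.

The plane through U, V, W has equation 42930x − 54y + 6372z = 139590.
Substituting X: (42930)x + (-246780) = 139590, so x = 9.

9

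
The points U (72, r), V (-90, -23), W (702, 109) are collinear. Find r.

The three points are collinear iff det[UV; UW] = 0.
This determinant is linear in r: (792)r + (-3168) = 0, so r = 4.

4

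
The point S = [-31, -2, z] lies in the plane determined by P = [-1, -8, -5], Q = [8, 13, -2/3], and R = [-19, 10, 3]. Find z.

5/3

Coplanarity requires PQ · (PR × PS) = 0.
PQ = (9, 21, 13/3), PR = (-18, 18, 8); the triple product is linear in z with coefficient 540 and constant term -900.
Setting it to zero: z = 5/3.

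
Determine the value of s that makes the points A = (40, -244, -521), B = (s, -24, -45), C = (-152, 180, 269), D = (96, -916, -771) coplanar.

-76

The points are coplanar iff AB · (AC × AD) = 0.
Expanding, this is linear in s: (424880)s + (32290880) = 0.
So s = -76.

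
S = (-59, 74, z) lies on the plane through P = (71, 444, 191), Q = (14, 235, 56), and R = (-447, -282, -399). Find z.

A normal to the plane is n = PQ × PR = (25300, 36300, -66880).
S lies in the plane iff n · PS = 0.
This gives (-66880)z + (-3945920) = 0, so z = -59.

-59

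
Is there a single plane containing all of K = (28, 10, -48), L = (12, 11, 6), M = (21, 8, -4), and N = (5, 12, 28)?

With K as base: KL = (-16, 1, 54), KM = (-7, -2, 44), KN = (-23, 2, 76).
KM × KN = (-240, -480, -60).
KL · (KM × KN) = 120.
Since 120 ≠ 0, the four points are not coplanar.

No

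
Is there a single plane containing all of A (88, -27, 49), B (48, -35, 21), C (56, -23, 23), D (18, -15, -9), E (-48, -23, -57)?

The plane through A, B, C has normal n = AB × AC = (320, -144, -416) and equation n·P = 11664.
Checking the remaining points: n·D = 11664, n·E = 11664.
All equal 11664, so all 5 points lie in one plane.

Yes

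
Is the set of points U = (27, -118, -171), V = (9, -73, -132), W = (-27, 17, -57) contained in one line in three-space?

UV = (-18, 45, 39), UW = (-54, 135, 114).
UV × UW = (-135, -54, 0).
The cross product is nonzero, so the points do not lie on one line.

No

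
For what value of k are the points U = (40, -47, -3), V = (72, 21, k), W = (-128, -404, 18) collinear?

-7

Direction UW = (-168, -357, 21). From the x-coordinate of V, the parameter along the line is τ = (72 − 40)/(-168) = -4/21.
Then k = (-3) + (-4/21)·(21) = -7.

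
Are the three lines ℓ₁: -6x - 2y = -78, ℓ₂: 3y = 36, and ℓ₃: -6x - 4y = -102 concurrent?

Lines aᵢx + bᵢy = cᵢ with pairwise distinct directions are concurrent exactly when det[aᵢ bᵢ cᵢ] = 0.
Here the determinant is 0.
It vanishes, so the lines are concurrent at (9, 12).

Yes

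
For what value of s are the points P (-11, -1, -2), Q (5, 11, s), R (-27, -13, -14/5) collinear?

-6/5

Collinearity requires PQ × PR = 0; each component is linear in s.
The x-component gives (12)s + (72/5) = 0, so s = -6/5.
The remaining components then also vanish.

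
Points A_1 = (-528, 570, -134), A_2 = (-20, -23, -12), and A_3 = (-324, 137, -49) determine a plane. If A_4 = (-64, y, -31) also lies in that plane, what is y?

74

The plane through A_1, A_2, A_3 has equation 2421x − 18292y − 98992z = 1560200.
Substituting A_4: (-18292)y + (2913808) = 1560200, so y = 74.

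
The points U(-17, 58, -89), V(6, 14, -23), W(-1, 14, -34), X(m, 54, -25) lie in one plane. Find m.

The points are coplanar iff UV · (UW × UX) = 0.
Expanding, this is linear in m: (484)m + (-10648) = 0.
So m = 22.

22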